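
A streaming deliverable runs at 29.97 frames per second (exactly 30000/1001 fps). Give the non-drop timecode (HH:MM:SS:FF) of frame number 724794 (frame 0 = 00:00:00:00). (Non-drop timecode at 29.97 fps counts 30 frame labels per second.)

724794 ÷ 30 = 24159 full seconds, remainder 24 frames.
24159 s = 6 h 42 min 39 s.
Timecode: 06:42:39:24.

06:42:39:24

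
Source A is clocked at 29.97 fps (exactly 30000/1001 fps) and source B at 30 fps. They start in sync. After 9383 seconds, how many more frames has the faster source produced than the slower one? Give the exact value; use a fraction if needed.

25590/91 frames

A emits 30000/1001 × 9383 = 25590000/91 frames; B emits 30 × 9383 = 281490.
Difference = 25590/91 frames (≈ 281.2088); B is ahead of A.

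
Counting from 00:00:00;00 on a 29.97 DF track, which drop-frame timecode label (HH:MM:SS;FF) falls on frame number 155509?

Each 10-minute DF block holds 10 × 60 × 30 − 9 × 2 = 17982 frames. 155509 ÷ 17982 → 8 full blocks, remainder 11653.
Within the partial block the first minute is 1800 frames and each further minute 1798, so 6 further minute boundaries passed. Total skipped labels = 18 × 8 + 2 × 6 = 156.
Non-drop label index = 155509 + 156 = 155665; at 30 labels/s that is 01:26:28:25, i.e. DF 01:26:28;25.

01:26:28;25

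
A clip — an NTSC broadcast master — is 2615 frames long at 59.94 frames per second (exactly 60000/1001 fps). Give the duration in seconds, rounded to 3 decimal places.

43.627 seconds

Running time = 2615 × 1001/60000 = 523523/12000 s ≈ 43.627 s.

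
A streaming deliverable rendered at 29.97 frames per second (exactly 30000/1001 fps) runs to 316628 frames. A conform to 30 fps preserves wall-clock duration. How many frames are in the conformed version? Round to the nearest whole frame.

316945 frames

Frames at target rate = 316628 × (30) / (30000/1001) = 79236157/250 ≈ 316944.628.
Nearest whole frame: 316945.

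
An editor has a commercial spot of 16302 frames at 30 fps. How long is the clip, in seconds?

Running time = 16302 / (30) = 543.4 s.

543.4 seconds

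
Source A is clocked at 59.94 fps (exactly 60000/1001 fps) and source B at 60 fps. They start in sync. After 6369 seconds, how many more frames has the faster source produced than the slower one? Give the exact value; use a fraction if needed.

A emits 60000/1001 × 6369 = 34740000/91 frames; B emits 60 × 6369 = 382140.
Difference = 34740/91 frames (≈ 381.7582); B is ahead of A.

34740/91 frames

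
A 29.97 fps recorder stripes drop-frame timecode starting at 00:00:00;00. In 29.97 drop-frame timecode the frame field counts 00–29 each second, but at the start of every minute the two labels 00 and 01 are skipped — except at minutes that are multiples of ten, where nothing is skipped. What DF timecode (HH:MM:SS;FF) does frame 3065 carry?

Each 10-minute DF block holds 10 × 60 × 30 − 9 × 2 = 17982 frames. 3065 ÷ 17982 → 0 full blocks, remainder 3065.
Within the partial block the first minute is 1800 frames and each further minute 1798, so 1 further minute boundary passed. Total skipped labels = 18 × 0 + 2 × 1 = 2.
Non-drop label index = 3065 + 2 = 3067; at 30 labels/s that is 00:01:42:07, i.e. DF 00:01:42;07.

00:01:42;07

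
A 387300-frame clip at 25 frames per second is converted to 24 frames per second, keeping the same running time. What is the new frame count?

371808 frames

Target frames = source frames × (target rate / source rate) = 387300 × (24)/(25) = 387300 × 24/25 = 371808.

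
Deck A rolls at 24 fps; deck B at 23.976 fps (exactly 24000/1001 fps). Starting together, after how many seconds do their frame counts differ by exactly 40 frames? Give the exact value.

5005/3 seconds

The gap grows by |24000/1001 − 24| = 24/1001 frames per second.
Time for a 40-frame gap: 40 ÷ (24/1001) = 5005/3 s.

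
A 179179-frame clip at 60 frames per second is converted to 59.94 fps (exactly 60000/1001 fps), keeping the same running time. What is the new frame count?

Target frames = source frames × (target rate / source rate) = 179179 × (60000/1001)/(60) = 179179 × 1000/1001 = 179000.

179000 frames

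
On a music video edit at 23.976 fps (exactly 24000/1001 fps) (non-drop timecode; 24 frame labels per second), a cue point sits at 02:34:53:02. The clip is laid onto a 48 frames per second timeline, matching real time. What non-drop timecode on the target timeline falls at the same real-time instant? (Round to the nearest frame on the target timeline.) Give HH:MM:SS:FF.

02:35:02:18

Source frame index: (2×3600 + 34×60 + 53) × 24 + 2 = 223034.
Real time: 223034 / (24000/1001) = 111628517/12000 s.
Target frame: (111628517/12000) × (48) = 111628517/250 ≈ 446514.068 → 446514.
At 48 labels/s: frame 446514 → 02:35:02:18.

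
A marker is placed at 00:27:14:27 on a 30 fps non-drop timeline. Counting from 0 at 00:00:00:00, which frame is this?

Total seconds to the label: (0 × 3600 + 27 × 60 + 14) = 1634.
Frame index = 1634 × 30 + 27 = 49047.

49047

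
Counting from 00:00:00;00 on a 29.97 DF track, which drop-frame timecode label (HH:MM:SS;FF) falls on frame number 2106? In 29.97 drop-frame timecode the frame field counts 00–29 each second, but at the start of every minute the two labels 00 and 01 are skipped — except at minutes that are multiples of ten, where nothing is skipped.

00:01:10;08

Each 10-minute DF block holds 10 × 60 × 30 − 9 × 2 = 17982 frames. 2106 ÷ 17982 → 0 full blocks, remainder 2106.
Within the partial block the first minute is 1800 frames and each further minute 1798, so 1 further minute boundary passed. Total skipped labels = 18 × 0 + 2 × 1 = 2.
Non-drop label index = 2106 + 2 = 2108; at 30 labels/s that is 00:01:10:08, i.e. DF 00:01:10;08.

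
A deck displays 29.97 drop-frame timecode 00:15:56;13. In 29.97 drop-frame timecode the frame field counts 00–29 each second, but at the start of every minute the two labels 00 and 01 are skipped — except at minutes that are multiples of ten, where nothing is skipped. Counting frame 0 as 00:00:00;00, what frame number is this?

28665

Complete 10-minute blocks: 1, each 17982 frames → 17982.
Remaining 5 whole minutes in the current block: 1800 + 4 × 1798 = 8992 frames.
Within the current minute: 56 × 30 + 13 − 2 = 1691 (labels ;00/;01 skipped at this minute). Total = 17982 + 8992 + 1691 = 28665.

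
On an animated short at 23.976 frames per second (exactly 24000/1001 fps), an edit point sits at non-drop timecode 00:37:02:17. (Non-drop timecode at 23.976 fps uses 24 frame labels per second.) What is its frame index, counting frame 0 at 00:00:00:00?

Total seconds to the label: (0 × 3600 + 37 × 60 + 2) = 2222.
Frame index = 2222 × 24 + 17 = 53345.

53345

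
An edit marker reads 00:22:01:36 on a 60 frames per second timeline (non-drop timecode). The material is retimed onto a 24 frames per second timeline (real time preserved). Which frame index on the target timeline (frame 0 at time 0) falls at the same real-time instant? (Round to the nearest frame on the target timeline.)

frame 31718

Source frame index: (0×3600 + 22×60 + 1) × 60 + 36 = 79296.
Real time: 79296 / (60) = 6608/5 s.
Target frame: (6608/5) × (24) = 158592/5 ≈ 31718.400 → 31718.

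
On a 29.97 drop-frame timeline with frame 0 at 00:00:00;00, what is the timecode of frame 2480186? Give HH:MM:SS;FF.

Each 10-minute DF block holds 10 × 60 × 30 − 9 × 2 = 17982 frames. 2480186 ÷ 17982 → 137 full blocks, remainder 16652.
Within the partial block the first minute is 1800 frames and each further minute 1798, so 9 further minute boundaries passed. Total skipped labels = 18 × 137 + 2 × 9 = 2484.
Non-drop label index = 2480186 + 2484 = 2482670; at 30 labels/s that is 22:59:15:20, i.e. DF 22:59:15;20.

22:59:15;20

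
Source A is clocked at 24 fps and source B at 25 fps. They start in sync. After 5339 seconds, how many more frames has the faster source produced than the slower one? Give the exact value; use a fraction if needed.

5339 frames

A emits 24 × 5339 = 128136 frames; B emits 25 × 5339 = 133475.
Difference = 5339 frames; B is ahead of A.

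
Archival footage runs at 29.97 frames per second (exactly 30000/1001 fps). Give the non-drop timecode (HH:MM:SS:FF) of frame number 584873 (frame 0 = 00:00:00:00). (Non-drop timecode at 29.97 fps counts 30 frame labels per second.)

584873 ÷ 30 = 19495 full seconds, remainder 23 frames.
19495 s = 5 h 24 min 55 s.
Timecode: 05:24:55:23.

05:24:55:23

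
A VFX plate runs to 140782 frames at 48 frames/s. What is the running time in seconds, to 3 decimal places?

Running time = 140782 × 1/48 = 70391/24 s ≈ 2932.958 s.

2932.958 seconds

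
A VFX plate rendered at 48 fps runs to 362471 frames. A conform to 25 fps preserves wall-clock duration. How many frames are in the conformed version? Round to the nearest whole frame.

188787 frames

Frames at target rate = 362471 × (25) / (48) = 9061775/48 ≈ 188786.979.
Nearest whole frame: 188787.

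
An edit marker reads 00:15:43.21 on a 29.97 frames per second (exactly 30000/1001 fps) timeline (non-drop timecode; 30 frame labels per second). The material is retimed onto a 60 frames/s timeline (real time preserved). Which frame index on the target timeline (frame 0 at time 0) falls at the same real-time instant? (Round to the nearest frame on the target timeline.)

Source frame index: (0×3600 + 15×60 + 43) × 30 + 21 = 28311.
Real time: 28311 / (30000/1001) = 9446437/10000 s.
Target frame: (9446437/10000) × (60) = 28339311/500 ≈ 56678.622 → 56679.

frame 56679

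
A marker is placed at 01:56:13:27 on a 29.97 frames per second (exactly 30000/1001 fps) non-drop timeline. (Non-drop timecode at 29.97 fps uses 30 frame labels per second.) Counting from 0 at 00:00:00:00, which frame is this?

Total seconds to the label: (1 × 3600 + 56 × 60 + 13) = 6973.
Frame index = 6973 × 30 + 27 = 209217.

frame 209217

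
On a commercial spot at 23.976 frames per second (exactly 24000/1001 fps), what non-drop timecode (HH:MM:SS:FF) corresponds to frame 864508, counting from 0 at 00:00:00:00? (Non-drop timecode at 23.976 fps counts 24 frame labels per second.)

10:00:21:04

864508 ÷ 24 = 36021 full seconds, remainder 4 frames.
36021 s = 10 h 0 min 21 s.
Timecode: 10:00:21:04.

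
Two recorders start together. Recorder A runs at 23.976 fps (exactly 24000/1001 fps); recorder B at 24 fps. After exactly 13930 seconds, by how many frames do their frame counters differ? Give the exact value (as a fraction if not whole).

47760/143 frames

A emits 24000/1001 × 13930 = 47760000/143 frames; B emits 24 × 13930 = 334320.
Difference = 47760/143 frames (≈ 333.9860); B is ahead of A.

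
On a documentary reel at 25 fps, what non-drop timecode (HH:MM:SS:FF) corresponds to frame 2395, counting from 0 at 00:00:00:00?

2395 ÷ 25 = 95 full seconds, remainder 20 frames.
95 s = 0 h 1 min 35 s.
Timecode: 00:01:35:20.

00:01:35:20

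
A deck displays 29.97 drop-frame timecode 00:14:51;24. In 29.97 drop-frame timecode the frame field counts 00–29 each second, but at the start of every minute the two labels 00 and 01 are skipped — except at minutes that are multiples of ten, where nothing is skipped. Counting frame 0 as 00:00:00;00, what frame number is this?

26728

As if non-drop at 30 labels/s: (0 × 3600 + 14 × 60 + 51) × 30 + 24 = 26754.
Minute boundaries passed: 14; those not divisible by 10: 14 − 1 = 13; dropped labels = 2 × 13 = 26.
Actual frame index = 26754 − 26 = 26728.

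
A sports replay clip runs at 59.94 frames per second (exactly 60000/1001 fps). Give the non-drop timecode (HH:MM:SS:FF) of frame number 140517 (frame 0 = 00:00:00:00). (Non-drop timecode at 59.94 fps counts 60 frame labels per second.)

140517 ÷ 60 = 2341 full seconds, remainder 57 frames.
2341 s = 0 h 39 min 1 s.
Timecode: 00:39:01:57.

00:39:01:57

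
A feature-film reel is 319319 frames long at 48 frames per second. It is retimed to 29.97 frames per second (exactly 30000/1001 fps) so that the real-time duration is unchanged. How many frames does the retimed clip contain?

Target frames = source frames × (target rate / source rate) = 319319 × (30000/1001)/(48) = 319319 × 625/1001 = 199375.

199375 frames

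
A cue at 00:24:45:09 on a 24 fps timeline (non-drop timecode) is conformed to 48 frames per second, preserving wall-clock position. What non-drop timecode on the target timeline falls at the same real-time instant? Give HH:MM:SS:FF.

Source frame index: (0×3600 + 24×60 + 45) × 24 + 9 = 35649.
Real time: 35649 / (24) = 11883/8 s.
Target frame: (11883/8) × (48) = 71298.
At 48 labels/s: frame 71298 → 00:24:45:18.

00:24:45:18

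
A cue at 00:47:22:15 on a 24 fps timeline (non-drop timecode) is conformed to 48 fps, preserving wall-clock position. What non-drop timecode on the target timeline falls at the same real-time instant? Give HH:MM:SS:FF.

Source frame index: (0×3600 + 47×60 + 22) × 24 + 15 = 68223.
Real time: 68223 / (24) = 22741/8 s.
Target frame: (22741/8) × (48) = 136446.
At 48 labels/s: frame 136446 → 00:47:22:30.

00:47:22:30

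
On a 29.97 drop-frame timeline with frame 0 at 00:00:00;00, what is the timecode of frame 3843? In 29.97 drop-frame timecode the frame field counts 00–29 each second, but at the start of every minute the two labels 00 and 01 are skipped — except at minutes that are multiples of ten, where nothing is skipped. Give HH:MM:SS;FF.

00:02:08;07

Each 10-minute DF block holds 10 × 60 × 30 − 9 × 2 = 17982 frames. 3843 ÷ 17982 → 0 full blocks, remainder 3843.
Within the partial block the first minute is 1800 frames and each further minute 1798, so 2 further minute boundaries passed. Total skipped labels = 18 × 0 + 2 × 2 = 4.
Non-drop label index = 3843 + 4 = 3847; at 30 labels/s that is 00:02:08:07, i.e. DF 00:02:08;07.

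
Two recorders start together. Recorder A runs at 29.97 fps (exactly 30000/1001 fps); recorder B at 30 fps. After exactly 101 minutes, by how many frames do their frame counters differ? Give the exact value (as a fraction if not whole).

181800/1001 frames

101 min = 6060 s.
A emits 30000/1001 × 6060 = 181800000/1001 frames; B emits 30 × 6060 = 181800.
Difference = 181800/1001 frames (≈ 181.6184); B is ahead of A.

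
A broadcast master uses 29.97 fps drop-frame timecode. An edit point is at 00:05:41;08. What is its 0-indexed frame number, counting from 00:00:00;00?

Complete 10-minute blocks: 0, each 17982 frames → 0.
Remaining 5 whole minutes in the current block: 1800 + 4 × 1798 = 8992 frames.
Within the current minute: 41 × 30 + 8 − 2 = 1236 (labels ;00/;01 skipped at this minute). Total = 0 + 8992 + 1236 = 10228.

10228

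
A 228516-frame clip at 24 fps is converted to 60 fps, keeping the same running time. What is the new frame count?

571290 frames

Target frames = source frames × (target rate / source rate) = 228516 × (60)/(24) = 228516 × 5/2 = 571290.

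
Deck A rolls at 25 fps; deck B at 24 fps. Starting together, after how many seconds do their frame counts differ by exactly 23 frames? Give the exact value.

23 seconds

The gap grows by |24 − 25| = 1 frame per second.
Time for a 23-frame gap: 23 ÷ (1) = 23 s.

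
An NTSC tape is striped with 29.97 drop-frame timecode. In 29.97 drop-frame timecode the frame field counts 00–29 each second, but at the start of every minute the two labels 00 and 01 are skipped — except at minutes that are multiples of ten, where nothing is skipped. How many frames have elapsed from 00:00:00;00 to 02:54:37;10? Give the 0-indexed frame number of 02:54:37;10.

314006

Complete 10-minute blocks: 17, each 17982 frames → 305694.
Remaining 4 whole minutes in the current block: 1800 + 3 × 1798 = 7194 frames.
Within the current minute: 37 × 30 + 10 − 2 = 1118 (labels ;00/;01 skipped at this minute). Total = 305694 + 7194 + 1118 = 314006.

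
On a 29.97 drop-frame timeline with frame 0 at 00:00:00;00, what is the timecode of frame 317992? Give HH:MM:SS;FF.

Each 10-minute DF block holds 10 × 60 × 30 − 9 × 2 = 17982 frames. 317992 ÷ 17982 → 17 full blocks, remainder 12298.
Within the partial block the first minute is 1800 frames and each further minute 1798, so 6 further minute boundaries passed. Total skipped labels = 18 × 17 + 2 × 6 = 318.
Non-drop label index = 317992 + 318 = 318310; at 30 labels/s that is 02:56:50:10, i.e. DF 02:56:50;10.

02:56:50;10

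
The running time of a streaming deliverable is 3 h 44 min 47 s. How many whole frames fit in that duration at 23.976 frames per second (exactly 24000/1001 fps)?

323364 frames

3 h 44 min 47 s = 13487 s.
Frames = 13487 × 24000/1001 = 323688000/1001 ≈ 323364.6354.
Complete frames: 323364.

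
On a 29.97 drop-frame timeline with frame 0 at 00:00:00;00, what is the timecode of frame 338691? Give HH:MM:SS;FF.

03:08:21;01

Ten DF minutes hold 17982 frames, so frame 338691 lies in block 18 (frames 323676–341657) with 15015 frames into that block.
The block's first minute is 1800 frames and the rest 1798 each; 15015 frames reaches minute 8, so 18 × 18 + 8 × 2 = 340 labels have been skipped so far.
Adding those back, label number 338691 + 340 = 339031 at 30 labels/s is 11301 s + 1 f = 3 h 8 min 21 s frame 1, i.e. 03:08:21;01.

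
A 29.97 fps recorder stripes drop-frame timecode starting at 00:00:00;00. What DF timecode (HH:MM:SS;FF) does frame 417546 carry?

Each 10-minute DF block holds 10 × 60 × 30 − 9 × 2 = 17982 frames. 417546 ÷ 17982 → 23 full blocks, remainder 3960.
Within the partial block the first minute is 1800 frames and each further minute 1798, so 2 further minute boundaries passed. Total skipped labels = 18 × 23 + 2 × 2 = 418.
Non-drop label index = 417546 + 418 = 417964; at 30 labels/s that is 03:52:12:04, i.e. DF 03:52:12;04.

03:52:12;04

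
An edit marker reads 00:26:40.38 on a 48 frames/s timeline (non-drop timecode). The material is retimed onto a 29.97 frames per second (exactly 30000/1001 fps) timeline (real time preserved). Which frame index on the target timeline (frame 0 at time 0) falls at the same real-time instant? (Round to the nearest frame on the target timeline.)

Source frame index: (0×3600 + 26×60 + 40) × 48 + 38 = 76838.
Real time: 76838 / (48) = 38419/24 s.
Target frame: (38419/24) × (30000/1001) = 48023750/1001 ≈ 47975.774 → 47976.

frame 47976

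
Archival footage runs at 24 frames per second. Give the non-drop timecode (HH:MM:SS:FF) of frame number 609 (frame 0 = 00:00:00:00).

609 ÷ 24 = 25 full seconds, remainder 9 frames.
25 s = 0 h 0 min 25 s.
Timecode: 00:00:25:09.

00:00:25:09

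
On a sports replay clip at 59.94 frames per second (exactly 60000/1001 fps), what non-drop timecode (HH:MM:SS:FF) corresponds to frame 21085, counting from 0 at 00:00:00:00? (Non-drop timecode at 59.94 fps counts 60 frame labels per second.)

21085 ÷ 60 = 351 full seconds, remainder 25 frames.
351 s = 0 h 5 min 51 s.
Timecode: 00:05:51:25.

00:05:51:25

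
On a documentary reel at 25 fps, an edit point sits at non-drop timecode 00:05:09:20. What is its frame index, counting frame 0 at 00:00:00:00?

frame 7745

Total seconds to the label: (0 × 3600 + 5 × 60 + 9) = 309.
Frame index = 309 × 25 + 20 = 7745.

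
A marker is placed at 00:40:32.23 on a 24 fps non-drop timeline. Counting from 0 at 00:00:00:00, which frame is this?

58391

Total seconds to the label: (0 × 3600 + 40 × 60 + 32) = 2432.
Frame index = 2432 × 24 + 23 = 58391.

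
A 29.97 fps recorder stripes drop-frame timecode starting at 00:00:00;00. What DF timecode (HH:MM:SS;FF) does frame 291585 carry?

Ten DF minutes hold 17982 frames, so frame 291585 lies in block 16 (frames 287712–305693) with 3873 frames into that block.
The block's first minute is 1800 frames and the rest 1798 each; 3873 frames reaches minute 2, so 16 × 18 + 2 × 2 = 292 labels have been skipped so far.
Adding those back, label number 291585 + 292 = 291877 at 30 labels/s is 9729 s + 7 f = 2 h 42 min 9 s frame 7, i.e. 02:42:09;07.

02:42:09;07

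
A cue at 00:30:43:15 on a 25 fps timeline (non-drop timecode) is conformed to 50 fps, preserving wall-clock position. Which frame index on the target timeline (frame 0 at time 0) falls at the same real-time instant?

Source frame index: (0×3600 + 30×60 + 43) × 25 + 15 = 46090.
Real time: 46090 / (25) = 9218/5 s.
Target frame: (9218/5) × (50) = 92180.

frame 92180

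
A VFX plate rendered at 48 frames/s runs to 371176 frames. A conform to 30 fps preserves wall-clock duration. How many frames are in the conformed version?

231985 frames

Target frames = source frames × (target rate / source rate) = 371176 × (30)/(48) = 371176 × 5/8 = 231985.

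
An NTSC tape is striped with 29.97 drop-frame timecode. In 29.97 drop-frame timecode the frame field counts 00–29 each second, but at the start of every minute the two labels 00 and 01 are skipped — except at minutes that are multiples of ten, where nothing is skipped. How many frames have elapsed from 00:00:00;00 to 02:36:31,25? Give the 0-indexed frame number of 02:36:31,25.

Complete 10-minute blocks: 15, each 17982 frames → 269730.
Remaining 6 whole minutes in the current block: 1800 + 5 × 1798 = 10790 frames.
Within the current minute: 31 × 30 + 25 − 2 = 953 (labels ;00/;01 skipped at this minute). Total = 269730 + 10790 + 953 = 281473.

281473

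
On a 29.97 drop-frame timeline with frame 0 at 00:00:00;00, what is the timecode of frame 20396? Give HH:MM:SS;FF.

00:11:20;16

Ten DF minutes hold 17982 frames, so frame 20396 lies in block 1 (frames 17982–35963) with 2414 frames into that block.
The block's first minute is 1800 frames and the rest 1798 each; 2414 frames reaches minute 1, so 1 × 18 + 1 × 2 = 20 labels have been skipped so far.
Adding those back, label number 20396 + 20 = 20416 at 30 labels/s is 680 s + 16 f = 0 h 11 min 20 s frame 16, i.e. 00:11:20;16.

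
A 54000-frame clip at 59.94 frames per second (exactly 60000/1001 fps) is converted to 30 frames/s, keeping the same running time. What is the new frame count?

Target frames = source frames × (target rate / source rate) = 54000 × (30)/(60000/1001) = 54000 × 1001/2000 = 27027.

27027 frames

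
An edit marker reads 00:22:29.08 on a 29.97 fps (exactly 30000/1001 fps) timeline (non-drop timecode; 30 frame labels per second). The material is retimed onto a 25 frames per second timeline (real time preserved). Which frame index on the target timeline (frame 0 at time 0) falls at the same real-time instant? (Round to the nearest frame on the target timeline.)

frame 33765

Source frame index: (0×3600 + 22×60 + 29) × 30 + 8 = 40478.
Real time: 40478 / (30000/1001) = 20259239/15000 s.
Target frame: (20259239/15000) × (25) = 20259239/600 ≈ 33765.398 → 33765.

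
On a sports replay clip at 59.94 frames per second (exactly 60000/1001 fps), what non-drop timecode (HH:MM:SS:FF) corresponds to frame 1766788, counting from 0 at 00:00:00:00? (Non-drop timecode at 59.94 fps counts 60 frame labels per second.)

1766788 ÷ 60 = 29446 full seconds, remainder 28 frames.
29446 s = 8 h 10 min 46 s.
Timecode: 08:10:46:28.

08:10:46:28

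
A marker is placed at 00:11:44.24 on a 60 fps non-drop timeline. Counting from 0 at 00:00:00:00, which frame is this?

42264

Total seconds to the label: (0 × 3600 + 11 × 60 + 44) = 704.
Frame index = 704 × 60 + 24 = 42264.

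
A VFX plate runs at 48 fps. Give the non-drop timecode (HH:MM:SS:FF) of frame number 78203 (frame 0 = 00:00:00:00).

78203 ÷ 48 = 1629 full seconds, remainder 11 frames.
1629 s = 0 h 27 min 9 s.
Timecode: 00:27:09:11.

00:27:09:11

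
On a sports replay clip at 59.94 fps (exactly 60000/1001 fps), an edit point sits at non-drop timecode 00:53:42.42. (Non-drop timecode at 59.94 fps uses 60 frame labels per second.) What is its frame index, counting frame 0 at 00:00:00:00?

193362

Total seconds to the label: (0 × 3600 + 53 × 60 + 42) = 3222.
Frame index = 3222 × 60 + 42 = 193362.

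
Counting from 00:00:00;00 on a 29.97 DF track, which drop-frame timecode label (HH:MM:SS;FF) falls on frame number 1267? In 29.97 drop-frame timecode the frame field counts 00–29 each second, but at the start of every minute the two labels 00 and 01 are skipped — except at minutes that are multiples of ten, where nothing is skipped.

00:00:42;07

Each 10-minute DF block holds 10 × 60 × 30 − 9 × 2 = 17982 frames. 1267 ÷ 17982 → 0 full blocks, remainder 1267.
Within the partial block the first minute is 1800 frames and each further minute 1798, so 0 further minute boundaries passed. Total skipped labels = 18 × 0 + 2 × 0 = 0.
Non-drop label index = 1267 + 0 = 1267; at 30 labels/s that is 00:00:42:07, i.e. DF 00:00:42;07.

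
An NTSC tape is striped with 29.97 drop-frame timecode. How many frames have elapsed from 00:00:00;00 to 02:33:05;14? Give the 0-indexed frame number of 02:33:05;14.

Complete 10-minute blocks: 15, each 17982 frames → 269730.
Remaining 3 whole minutes in the current block: 1800 + 2 × 1798 = 5396 frames.
Within the current minute: 5 × 30 + 14 − 2 = 162 (labels ;00/;01 skipped at this minute). Total = 269730 + 5396 + 162 = 275288.

275288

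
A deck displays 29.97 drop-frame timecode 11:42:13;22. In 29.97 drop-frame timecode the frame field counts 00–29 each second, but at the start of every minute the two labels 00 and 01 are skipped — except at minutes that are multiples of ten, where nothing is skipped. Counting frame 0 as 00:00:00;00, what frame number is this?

As if non-drop at 30 labels/s: (11 × 3600 + 42 × 60 + 13) × 30 + 22 = 1264012.
Minute boundaries passed: 702; those not divisible by 10: 702 − 70 = 632; dropped labels = 2 × 632 = 1264.
Actual frame index = 1264012 − 1264 = 1262748.

1262748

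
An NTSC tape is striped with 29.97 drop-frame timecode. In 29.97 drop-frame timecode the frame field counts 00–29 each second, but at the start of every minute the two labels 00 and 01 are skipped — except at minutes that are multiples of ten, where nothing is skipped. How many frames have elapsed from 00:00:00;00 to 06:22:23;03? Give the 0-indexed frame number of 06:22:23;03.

As if non-drop at 30 labels/s: (6 × 3600 + 22 × 60 + 23) × 30 + 3 = 688293.
Minute boundaries passed: 382; those not divisible by 10: 382 − 38 = 344; dropped labels = 2 × 344 = 688.
Actual frame index = 688293 − 688 = 687605.

687605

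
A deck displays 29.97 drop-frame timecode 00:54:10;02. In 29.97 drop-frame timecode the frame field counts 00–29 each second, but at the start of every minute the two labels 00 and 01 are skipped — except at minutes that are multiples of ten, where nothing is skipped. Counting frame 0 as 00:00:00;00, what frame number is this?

97404

As if non-drop at 30 labels/s: (0 × 3600 + 54 × 60 + 10) × 30 + 2 = 97502.
Minute boundaries passed: 54; those not divisible by 10: 54 − 5 = 49; dropped labels = 2 × 49 = 98.
Actual frame index = 97502 − 98 = 97404.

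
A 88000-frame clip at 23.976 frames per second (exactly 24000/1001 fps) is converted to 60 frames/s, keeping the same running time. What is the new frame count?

220220 frames

Target frames = source frames × (target rate / source rate) = 88000 × (60)/(24000/1001) = 88000 × 1001/400 = 220220.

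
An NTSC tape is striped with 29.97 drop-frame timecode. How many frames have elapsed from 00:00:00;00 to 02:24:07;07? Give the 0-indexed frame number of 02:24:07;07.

259157

As if non-drop at 30 labels/s: (2 × 3600 + 24 × 60 + 7) × 30 + 7 = 259417.
Minute boundaries passed: 144; those not divisible by 10: 144 − 14 = 130; dropped labels = 2 × 130 = 260.
Actual frame index = 259417 − 260 = 259157.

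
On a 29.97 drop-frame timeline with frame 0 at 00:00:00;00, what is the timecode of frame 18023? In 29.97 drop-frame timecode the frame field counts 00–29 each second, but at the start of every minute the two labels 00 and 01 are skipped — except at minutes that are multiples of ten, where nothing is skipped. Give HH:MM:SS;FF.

00:10:01;11

Ten DF minutes hold 17982 frames, so frame 18023 lies in block 1 (frames 17982–35963) with 41 frames into that block.
The block's first minute is 1800 frames and the rest 1798 each; 41 frames reaches minute 0, so 1 × 18 + 0 × 2 = 18 labels have been skipped so far.
Adding those back, label number 18023 + 18 = 18041 at 30 labels/s is 601 s + 11 f = 0 h 10 min 1 s frame 11, i.e. 00:10:01;11.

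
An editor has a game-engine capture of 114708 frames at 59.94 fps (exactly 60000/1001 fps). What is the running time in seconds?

Running time = 114708 / (60000/1001) = 1913.7118 s.

1913.7118 seconds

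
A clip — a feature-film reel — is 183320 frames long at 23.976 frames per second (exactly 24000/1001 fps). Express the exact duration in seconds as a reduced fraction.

Running time = 183320 ÷ (24000/1001) = 183320 × 1001/24000 = 4587583/600 s.

4587583/600 seconds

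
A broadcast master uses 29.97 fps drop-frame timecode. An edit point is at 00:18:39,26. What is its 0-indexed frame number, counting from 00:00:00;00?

33562

Complete 10-minute blocks: 1, each 17982 frames → 17982.
Remaining 8 whole minutes in the current block: 1800 + 7 × 1798 = 14386 frames.
Within the current minute: 39 × 30 + 26 − 2 = 1194 (labels ;00/;01 skipped at this minute). Total = 17982 + 14386 + 1194 = 33562.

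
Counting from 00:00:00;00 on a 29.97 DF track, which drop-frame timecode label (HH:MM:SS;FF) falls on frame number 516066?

04:46:59;12

Ten DF minutes hold 17982 frames, so frame 516066 lies in block 28 (frames 503496–521477) with 12570 frames into that block.
The block's first minute is 1800 frames and the rest 1798 each; 12570 frames reaches minute 6, so 28 × 18 + 6 × 2 = 516 labels have been skipped so far.
Adding those back, label number 516066 + 516 = 516582 at 30 labels/s is 17219 s + 12 f = 4 h 46 min 59 s frame 12, i.e. 04:46:59;12.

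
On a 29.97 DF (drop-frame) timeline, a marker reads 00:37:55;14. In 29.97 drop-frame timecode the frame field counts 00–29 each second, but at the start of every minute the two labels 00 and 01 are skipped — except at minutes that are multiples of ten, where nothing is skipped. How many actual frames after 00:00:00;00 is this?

68196

As if non-drop at 30 labels/s: (0 × 3600 + 37 × 60 + 55) × 30 + 14 = 68264.
Minute boundaries passed: 37; those not divisible by 10: 37 − 3 = 34; dropped labels = 2 × 34 = 68.
Actual frame index = 68264 − 68 = 68196.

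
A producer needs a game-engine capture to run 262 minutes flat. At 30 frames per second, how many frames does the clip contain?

262 min = 15720 s.
Frames = 15720 × 30 = 471600.

471600 frames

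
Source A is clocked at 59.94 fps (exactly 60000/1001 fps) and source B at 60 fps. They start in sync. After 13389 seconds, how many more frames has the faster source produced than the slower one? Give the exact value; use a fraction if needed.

803340/1001 frames

A emits 60000/1001 × 13389 = 803340000/1001 frames; B emits 60 × 13389 = 803340.
Difference = 803340/1001 frames (≈ 802.5375); B is ahead of A.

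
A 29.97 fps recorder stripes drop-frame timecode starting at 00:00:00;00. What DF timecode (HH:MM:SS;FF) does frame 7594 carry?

00:04:13;12

Each 10-minute DF block holds 10 × 60 × 30 − 9 × 2 = 17982 frames. 7594 ÷ 17982 → 0 full blocks, remainder 7594.
Within the partial block the first minute is 1800 frames and each further minute 1798, so 4 further minute boundaries passed. Total skipped labels = 18 × 0 + 2 × 4 = 8.
Non-drop label index = 7594 + 8 = 7602; at 30 labels/s that is 00:04:13:12, i.e. DF 00:04:13;12.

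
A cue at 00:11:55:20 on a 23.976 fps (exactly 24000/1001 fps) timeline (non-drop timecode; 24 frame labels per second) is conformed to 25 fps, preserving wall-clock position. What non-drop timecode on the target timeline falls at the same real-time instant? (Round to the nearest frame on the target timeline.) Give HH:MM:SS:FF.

00:11:56:14

Source frame index: (0×3600 + 11×60 + 55) × 24 + 20 = 17180.
Real time: 17180 / (24000/1001) = 859859/1200 s.
Target frame: (859859/1200) × (25) = 859859/48 ≈ 17913.729 → 17914.
At 25 labels/s: frame 17914 → 00:11:56:14.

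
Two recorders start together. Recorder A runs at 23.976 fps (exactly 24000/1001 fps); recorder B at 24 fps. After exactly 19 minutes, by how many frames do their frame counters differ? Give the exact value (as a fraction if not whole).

27360/1001 frames

19 min = 1140 s.
A emits 24000/1001 × 1140 = 27360000/1001 frames; B emits 24 × 1140 = 27360.
Difference = 27360/1001 frames (≈ 27.3327); B is ahead of A.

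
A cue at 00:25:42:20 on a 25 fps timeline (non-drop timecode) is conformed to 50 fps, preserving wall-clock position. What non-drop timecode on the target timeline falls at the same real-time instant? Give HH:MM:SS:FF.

Source frame index: (0×3600 + 25×60 + 42) × 25 + 20 = 38570.
Real time: 38570 / (25) = 7714/5 s.
Target frame: (7714/5) × (50) = 77140.
At 50 labels/s: frame 77140 → 00:25:42:40.

00:25:42:40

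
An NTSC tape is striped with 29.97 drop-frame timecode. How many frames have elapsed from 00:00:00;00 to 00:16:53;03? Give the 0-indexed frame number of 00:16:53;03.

As if non-drop at 30 labels/s: (0 × 3600 + 16 × 60 + 53) × 30 + 3 = 30393.
Minute boundaries passed: 16; those not divisible by 10: 16 − 1 = 15; dropped labels = 2 × 15 = 30.
Actual frame index = 30393 − 30 = 30363.

30363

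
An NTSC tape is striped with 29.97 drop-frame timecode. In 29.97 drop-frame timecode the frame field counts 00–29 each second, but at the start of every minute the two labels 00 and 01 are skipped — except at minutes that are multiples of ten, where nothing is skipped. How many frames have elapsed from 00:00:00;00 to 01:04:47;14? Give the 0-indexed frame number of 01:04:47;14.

116508

Complete 10-minute blocks: 6, each 17982 frames → 107892.
Remaining 4 whole minutes in the current block: 1800 + 3 × 1798 = 7194 frames.
Within the current minute: 47 × 30 + 14 − 2 = 1422 (labels ;00/;01 skipped at this minute). Total = 107892 + 7194 + 1422 = 116508.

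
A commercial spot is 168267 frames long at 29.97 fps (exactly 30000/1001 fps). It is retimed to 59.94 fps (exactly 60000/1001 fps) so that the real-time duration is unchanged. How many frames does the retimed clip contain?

Frames at target rate = 168267 × (60000/1001) / (30000/1001) = 336534.

336534 frames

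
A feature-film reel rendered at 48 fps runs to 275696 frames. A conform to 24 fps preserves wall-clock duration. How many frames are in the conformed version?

Target frames = source frames × (target rate / source rate) = 275696 × (24)/(48) = 275696 × 1/2 = 137848.

137848 frames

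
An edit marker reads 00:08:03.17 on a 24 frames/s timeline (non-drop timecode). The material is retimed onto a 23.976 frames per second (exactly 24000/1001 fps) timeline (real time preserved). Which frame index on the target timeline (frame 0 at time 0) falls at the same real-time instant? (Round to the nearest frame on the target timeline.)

Source frame index: (0×3600 + 8×60 + 3) × 24 + 17 = 11609.
Real time: 11609 / (24) = 11609/24 s.
Target frame: (11609/24) × (24000/1001) = 893000/77 ≈ 11597.403 → 11597.

frame 11597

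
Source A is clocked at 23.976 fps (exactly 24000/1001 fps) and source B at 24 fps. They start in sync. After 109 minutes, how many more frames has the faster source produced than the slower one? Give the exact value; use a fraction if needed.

109 min = 6540 s.
A emits 24000/1001 × 6540 = 156960000/1001 frames; B emits 24 × 6540 = 156960.
Difference = 156960/1001 frames (≈ 156.8032); B is ahead of A.

156960/1001 frames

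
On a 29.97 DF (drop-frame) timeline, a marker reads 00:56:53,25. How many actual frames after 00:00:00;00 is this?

Complete 10-minute blocks: 5, each 17982 frames → 89910.
Remaining 6 whole minutes in the current block: 1800 + 5 × 1798 = 10790 frames.
Within the current minute: 53 × 30 + 25 − 2 = 1613 (labels ;00/;01 skipped at this minute). Total = 89910 + 10790 + 1613 = 102313.

102313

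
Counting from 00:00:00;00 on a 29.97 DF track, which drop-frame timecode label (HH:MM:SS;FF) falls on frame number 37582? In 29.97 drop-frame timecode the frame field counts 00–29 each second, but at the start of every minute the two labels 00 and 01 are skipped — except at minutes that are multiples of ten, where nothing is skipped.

00:20:53;28

Each 10-minute DF block holds 10 × 60 × 30 − 9 × 2 = 17982 frames. 37582 ÷ 17982 → 2 full blocks, remainder 1618.
Within the partial block the first minute is 1800 frames and each further minute 1798, so 0 further minute boundaries passed. Total skipped labels = 18 × 2 + 2 × 0 = 36.
Non-drop label index = 37582 + 36 = 37618; at 30 labels/s that is 00:20:53:28, i.e. DF 00:20:53;28.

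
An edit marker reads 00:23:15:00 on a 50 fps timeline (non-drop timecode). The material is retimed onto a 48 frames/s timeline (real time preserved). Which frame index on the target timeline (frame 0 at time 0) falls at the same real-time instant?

Source frame index: (0×3600 + 23×60 + 15) × 50 + 0 = 69750.
Real time: 69750 / (50) = 1395 s.
Target frame: (1395) × (48) = 66960.

frame 66960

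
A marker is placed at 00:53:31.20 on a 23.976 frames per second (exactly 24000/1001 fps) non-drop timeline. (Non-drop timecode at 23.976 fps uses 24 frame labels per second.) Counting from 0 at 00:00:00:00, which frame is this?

Total seconds to the label: (0 × 3600 + 53 × 60 + 31) = 3211.
Frame index = 3211 × 24 + 20 = 77084.

frame 77084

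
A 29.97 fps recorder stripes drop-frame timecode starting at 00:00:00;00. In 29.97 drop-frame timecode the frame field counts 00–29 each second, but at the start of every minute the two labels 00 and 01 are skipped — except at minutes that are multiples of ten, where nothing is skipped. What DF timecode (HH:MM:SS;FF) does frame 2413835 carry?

22:22:21;21

Ten DF minutes hold 17982 frames, so frame 2413835 lies in block 134 (frames 2409588–2427569) with 4247 frames into that block.
The block's first minute is 1800 frames and the rest 1798 each; 4247 frames reaches minute 2, so 134 × 18 + 2 × 2 = 2416 labels have been skipped so far.
Adding those back, label number 2413835 + 2416 = 2416251 at 30 labels/s is 80541 s + 21 f = 22 h 22 min 21 s frame 21, i.e. 22:22:21;21.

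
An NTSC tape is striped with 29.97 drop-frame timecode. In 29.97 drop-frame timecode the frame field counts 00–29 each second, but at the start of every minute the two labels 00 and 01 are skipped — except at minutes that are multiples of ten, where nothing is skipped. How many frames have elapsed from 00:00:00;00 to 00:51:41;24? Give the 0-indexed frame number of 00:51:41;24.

Complete 10-minute blocks: 5, each 17982 frames → 89910.
Remaining 1 whole minute in the current block: 1800 + 0 × 1798 = 1800 frames.
Within the current minute: 41 × 30 + 24 − 2 = 1252 (labels ;00/;01 skipped at this minute). Total = 89910 + 1800 + 1252 = 92962.

92962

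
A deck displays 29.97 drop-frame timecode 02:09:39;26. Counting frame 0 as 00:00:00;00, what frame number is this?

As if non-drop at 30 labels/s: (2 × 3600 + 9 × 60 + 39) × 30 + 26 = 233396.
Minute boundaries passed: 129; those not divisible by 10: 129 − 12 = 117; dropped labels = 2 × 117 = 234.
Actual frame index = 233396 − 234 = 233162.

233162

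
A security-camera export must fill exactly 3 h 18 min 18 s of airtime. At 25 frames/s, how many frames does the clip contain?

3 h 18 min 18 s = 11898 s.
Frames = 11898 × 25 = 297450.

297450 frames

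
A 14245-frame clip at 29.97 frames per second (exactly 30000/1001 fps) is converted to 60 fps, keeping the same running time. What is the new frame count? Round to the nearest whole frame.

Frames at target rate = 14245 × (60) / (30000/1001) = 2851849/100 ≈ 28518.490.
Nearest whole frame: 28518.

28518 frames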